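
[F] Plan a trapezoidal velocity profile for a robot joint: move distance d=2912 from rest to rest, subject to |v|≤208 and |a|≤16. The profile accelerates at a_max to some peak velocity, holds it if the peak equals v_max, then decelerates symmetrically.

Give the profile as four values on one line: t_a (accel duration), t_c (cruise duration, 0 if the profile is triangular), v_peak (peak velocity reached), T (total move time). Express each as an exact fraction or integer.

vₘ²/aₘ = 208²/16 = 2704
2912 ≥ 2704 → trapezoidal
t_a = 208/16 = 13; v_peak = 208
d_cruise = 2912 − 2704 = 208; t_c = 208/208 = 1
T = 2·13 + 1 = 27

t_a=13 t_c=1 v_peak=208 T=27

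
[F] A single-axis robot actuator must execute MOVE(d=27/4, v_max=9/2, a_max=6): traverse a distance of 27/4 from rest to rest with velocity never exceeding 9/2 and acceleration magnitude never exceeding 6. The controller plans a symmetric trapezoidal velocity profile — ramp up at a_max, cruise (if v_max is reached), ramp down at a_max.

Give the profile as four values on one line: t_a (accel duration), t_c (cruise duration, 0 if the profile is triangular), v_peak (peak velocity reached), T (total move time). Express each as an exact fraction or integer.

(v_max)²/a_max = (9/2)²/6 = 27/8
27/4 ≥ 27/8 so v_max reached
t_a = (9/2)/6 = 3/4; v_peak = 9/2
d_cruise = 27/4 − 27/8 = 27/8; t_c = (27/8)/(9/2) = 3/4
T = 2·3/4 + 3/4 = 9/4

t_a=3/4 t_c=3/4 v_peak=9/2 T=9/4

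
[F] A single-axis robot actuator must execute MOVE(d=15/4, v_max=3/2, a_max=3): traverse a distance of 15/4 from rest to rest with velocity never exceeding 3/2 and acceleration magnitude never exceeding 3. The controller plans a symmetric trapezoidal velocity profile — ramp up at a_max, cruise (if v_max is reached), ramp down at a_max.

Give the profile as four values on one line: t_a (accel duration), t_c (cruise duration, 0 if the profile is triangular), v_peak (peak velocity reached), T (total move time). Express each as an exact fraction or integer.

t_a=1/2 t_c=2 v_peak=3/2 T=3

vₘ²/aₘ = (3/2)²/3 = 3/4
15/4 ≥ 3/4 so v_max reached
t_a = (3/2)/3 = 1/2; v_peak = 3/2
d_cruise = 15/4 − 3/4 = 3; t_c = 3/(3/2) = 2
T = 2·1/2 + 2 = 3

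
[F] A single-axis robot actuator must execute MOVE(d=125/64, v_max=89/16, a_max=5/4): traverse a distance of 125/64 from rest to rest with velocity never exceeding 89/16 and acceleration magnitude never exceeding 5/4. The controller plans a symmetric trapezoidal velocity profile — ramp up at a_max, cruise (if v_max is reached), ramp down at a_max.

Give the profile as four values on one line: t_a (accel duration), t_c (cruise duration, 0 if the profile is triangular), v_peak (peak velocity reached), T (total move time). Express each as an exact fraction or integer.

(v_max)²/a_max = (89/16)²/(5/4) = 7921/320
125/64 < 7921/320 → triangular
v_peak = √(125/64·5/4) = √(625/256) = 25/16
t_a = (25/16)/(5/4) = 5/4; t_c = 0
T = 2·5/4 = 5/2

t_a=5/4 t_c=0 v_peak=25/16 T=5/2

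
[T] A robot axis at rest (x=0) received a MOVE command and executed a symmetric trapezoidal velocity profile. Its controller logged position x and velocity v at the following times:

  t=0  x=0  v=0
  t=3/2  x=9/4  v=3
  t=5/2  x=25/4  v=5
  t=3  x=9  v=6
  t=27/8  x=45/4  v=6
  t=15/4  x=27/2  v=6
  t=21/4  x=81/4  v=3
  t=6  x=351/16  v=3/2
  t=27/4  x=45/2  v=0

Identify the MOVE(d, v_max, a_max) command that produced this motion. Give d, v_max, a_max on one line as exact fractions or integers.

d=45/2 v_max=6 a_max=2

final state: t=27/4, x=45/2, v=0 → d = 45/2
a_max = (3−0)/(3/2−0) = 2
max v = 6 over t∈[3,15/4] → v_max = 6
check: 6·(3+3/4) = 45/2 ✓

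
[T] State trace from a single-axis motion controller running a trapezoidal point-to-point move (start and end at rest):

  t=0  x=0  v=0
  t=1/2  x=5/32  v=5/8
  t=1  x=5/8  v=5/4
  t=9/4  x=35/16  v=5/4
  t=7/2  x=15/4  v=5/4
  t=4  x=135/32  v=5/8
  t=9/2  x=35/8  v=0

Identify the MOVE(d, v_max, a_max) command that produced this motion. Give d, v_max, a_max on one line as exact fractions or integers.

final state: t=9/2, x=35/8, v=0 → d = 35/8
a_max = (5/8−0)/(1/2−0) = 5/4
max v = 5/4 over t∈[1,7/2] → v_max = 5/4
check: 5/4·(1+5/2) = 35/8 ✓

d=35/8 v_max=5/4 a_max=5/4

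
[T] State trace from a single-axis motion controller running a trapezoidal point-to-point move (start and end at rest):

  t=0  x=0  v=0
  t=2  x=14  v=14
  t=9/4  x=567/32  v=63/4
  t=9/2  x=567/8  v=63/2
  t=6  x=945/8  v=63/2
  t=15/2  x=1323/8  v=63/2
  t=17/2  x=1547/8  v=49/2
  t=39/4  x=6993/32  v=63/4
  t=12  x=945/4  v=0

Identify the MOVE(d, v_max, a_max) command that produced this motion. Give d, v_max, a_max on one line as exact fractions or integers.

final state: t=12, x=945/4, v=0 → d = 945/4
a_max = (14−0)/(2−0) = 7
max v = 63/2 over t∈[9/2,15/2] → v_max = 63/2
check: 63/2·(9/2+3) = 945/4 ✓

d=945/4 v_max=63/2 a_max=7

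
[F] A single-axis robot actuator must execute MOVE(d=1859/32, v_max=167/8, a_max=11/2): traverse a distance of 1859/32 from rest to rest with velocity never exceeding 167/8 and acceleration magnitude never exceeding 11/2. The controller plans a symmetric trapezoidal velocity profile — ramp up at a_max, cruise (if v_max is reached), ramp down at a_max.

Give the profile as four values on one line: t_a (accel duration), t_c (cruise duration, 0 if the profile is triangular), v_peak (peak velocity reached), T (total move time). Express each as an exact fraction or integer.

v_max²/a_max = (167/8)²/(11/2) = 27889/352
1859/32 < 27889/352 so t_c = 0
v_peak = √(1859/32·11/2) = √(20449/64) = 143/8
t_a = (143/8)/(11/2) = 13/4; t_c = 0
T = 2·13/4 = 13/2

t_a=13/4 t_c=0 v_peak=143/8 T=13/2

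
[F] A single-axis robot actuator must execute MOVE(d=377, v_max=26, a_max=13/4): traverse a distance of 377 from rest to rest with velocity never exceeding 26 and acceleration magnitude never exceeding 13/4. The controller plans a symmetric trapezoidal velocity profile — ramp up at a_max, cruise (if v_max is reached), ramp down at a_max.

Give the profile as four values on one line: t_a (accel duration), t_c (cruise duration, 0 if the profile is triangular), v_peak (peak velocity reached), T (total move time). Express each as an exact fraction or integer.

t_a=8 t_c=13/2 v_peak=26 T=45/2

v_max²/a_max = 26²/(13/4) = 208
377 ≥ 208 → trapezoidal
t_a = 26/(13/4) = 8; v_peak = 26
d_cruise = 377 − 208 = 169; t_c = 169/26 = 13/2
T = 2·8 + 13/2 = 45/2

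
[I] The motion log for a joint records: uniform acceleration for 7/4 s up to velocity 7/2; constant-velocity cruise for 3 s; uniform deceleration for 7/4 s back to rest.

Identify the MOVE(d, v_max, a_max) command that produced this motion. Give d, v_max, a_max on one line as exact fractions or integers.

a_max = (7/2)/(7/4) = 2
d_a = ½·7/2·7/4 = 49/16; d_c = 7/2·3 = 21/2
d = 2·49/16 + 21/2 = 133/8
t_c = 3 > 0 so v_max = 7/2

d=133/8 v_max=7/2 a_max=2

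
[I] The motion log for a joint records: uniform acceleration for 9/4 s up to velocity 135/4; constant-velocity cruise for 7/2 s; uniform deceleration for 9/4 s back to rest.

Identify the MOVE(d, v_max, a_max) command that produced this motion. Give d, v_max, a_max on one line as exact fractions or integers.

d=3105/16 v_max=135/4 a_max=15

a_max = (135/4)/(9/4) = 15
d_a = ½·135/4·9/4 = 1215/32; d_c = 135/4·7/2 = 945/8
d = 2·1215/32 + 945/8 = 3105/16
t_c = 7/2 > 0 → v_max = v_peak = 135/4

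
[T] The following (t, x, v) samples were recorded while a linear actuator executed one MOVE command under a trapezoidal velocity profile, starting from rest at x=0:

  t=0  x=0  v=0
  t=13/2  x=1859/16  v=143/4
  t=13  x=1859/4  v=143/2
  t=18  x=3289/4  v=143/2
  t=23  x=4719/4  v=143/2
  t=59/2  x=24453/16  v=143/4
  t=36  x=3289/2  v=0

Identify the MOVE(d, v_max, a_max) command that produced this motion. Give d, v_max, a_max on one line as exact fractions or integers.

d=3289/2 v_max=143/2 a_max=11/2

final state: t=36, x=3289/2, v=0 → d = 3289/2
a_max = (143/4−0)/(13/2−0) = 11/2
max v = 143/2 over t∈[13,23] → v_max = 143/2
check: 143/2·(13+10) = 3289/2 ✓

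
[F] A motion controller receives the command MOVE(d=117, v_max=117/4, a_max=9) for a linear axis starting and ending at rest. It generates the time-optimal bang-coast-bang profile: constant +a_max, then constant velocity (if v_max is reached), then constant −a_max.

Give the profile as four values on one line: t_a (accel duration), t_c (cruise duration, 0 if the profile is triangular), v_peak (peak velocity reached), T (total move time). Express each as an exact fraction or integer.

t_a=13/4 t_c=3/4 v_peak=117/4 T=29/4

vₘ²/aₘ = (117/4)²/9 = 1521/16
117 ≥ 1521/16 → trapezoidal
t_a = (117/4)/9 = 13/4; v_peak = 117/4
d_cruise = 117 − 1521/16 = 351/16; t_c = (351/16)/(117/4) = 3/4
T = 2·13/4 + 3/4 = 29/4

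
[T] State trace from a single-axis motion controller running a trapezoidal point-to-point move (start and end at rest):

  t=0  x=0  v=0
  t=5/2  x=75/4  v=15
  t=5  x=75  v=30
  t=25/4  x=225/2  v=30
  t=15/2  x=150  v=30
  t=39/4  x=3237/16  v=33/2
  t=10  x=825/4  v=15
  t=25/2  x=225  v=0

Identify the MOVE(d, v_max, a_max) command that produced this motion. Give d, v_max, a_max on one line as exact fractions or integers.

final state: t=25/2, x=225, v=0 → d = 225
a_max = (15−0)/(5/2−0) = 6
max v = 30 over t∈[5,15/2] → v_max = 30
check: 30·(5+5/2) = 225 ✓

d=225 v_max=30 a_max=6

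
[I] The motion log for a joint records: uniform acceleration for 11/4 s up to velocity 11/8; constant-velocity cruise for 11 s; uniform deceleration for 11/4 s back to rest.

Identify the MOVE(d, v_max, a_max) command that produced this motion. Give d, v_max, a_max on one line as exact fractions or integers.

a_max = (11/8)/(11/4) = 1/2
d_a = ½·11/8·11/4 = 121/64; d_c = 11/8·11 = 121/8
d = 2·121/64 + 121/8 = 605/32
t_c = 11 > 0 → v_max = v_peak = 11/8

d=605/32 v_max=11/8 a_max=1/2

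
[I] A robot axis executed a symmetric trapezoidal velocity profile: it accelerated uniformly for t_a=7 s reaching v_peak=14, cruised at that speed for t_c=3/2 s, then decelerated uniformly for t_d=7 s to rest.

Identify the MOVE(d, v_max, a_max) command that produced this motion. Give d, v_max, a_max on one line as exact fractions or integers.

a_max = 14/7 = 2
d_a = ½·14·7 = 49; d_c = 14·3/2 = 21
d = 2·49 + 21 = 119
t_c = 3/2 > 0 so v_max = 14

d=119 v_max=14 a_max=2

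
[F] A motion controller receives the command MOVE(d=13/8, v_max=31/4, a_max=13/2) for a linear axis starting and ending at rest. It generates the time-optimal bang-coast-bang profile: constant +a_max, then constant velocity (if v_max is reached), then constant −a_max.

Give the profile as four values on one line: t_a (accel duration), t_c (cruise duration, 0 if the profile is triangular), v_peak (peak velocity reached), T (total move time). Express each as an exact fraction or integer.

v_max²/a_max = (31/4)²/(13/2) = 961/104
13/8 < 961/104 so t_c = 0
v_peak = √(13/8·13/2) = √(169/16) = 13/4
t_a = (13/4)/(13/2) = 1/2; t_c = 0
T = 2·1/2 = 1

t_a=1/2 t_c=0 v_peak=13/4 T=1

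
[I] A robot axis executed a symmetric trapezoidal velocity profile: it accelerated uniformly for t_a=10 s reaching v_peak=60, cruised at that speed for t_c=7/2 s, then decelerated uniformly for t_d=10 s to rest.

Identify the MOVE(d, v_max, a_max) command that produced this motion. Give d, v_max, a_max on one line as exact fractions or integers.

a_max = 60/10 = 6
d_a = ½·60·10 = 300; d_c = 60·7/2 = 210
d = 2·300 + 210 = 810
t_c = 7/2 > 0 ⇒ limit active, v_max = 60

d=810 v_max=60 a_max=6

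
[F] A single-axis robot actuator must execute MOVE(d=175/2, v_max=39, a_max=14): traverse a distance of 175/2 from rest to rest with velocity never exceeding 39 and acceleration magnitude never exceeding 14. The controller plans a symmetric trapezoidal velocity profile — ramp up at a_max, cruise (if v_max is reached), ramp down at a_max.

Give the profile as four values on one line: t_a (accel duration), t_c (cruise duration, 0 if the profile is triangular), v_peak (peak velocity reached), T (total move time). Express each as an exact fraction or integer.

(v_max)²/a_max = 39²/14 = 1521/14
175/2 < 1521/14 so t_c = 0
v_peak = √(175/2·14) = √1225 = 35
t_a = 35/14 = 5/2; t_c = 0
T = 2·5/2 = 5

t_a=5/2 t_c=0 v_peak=35 T=5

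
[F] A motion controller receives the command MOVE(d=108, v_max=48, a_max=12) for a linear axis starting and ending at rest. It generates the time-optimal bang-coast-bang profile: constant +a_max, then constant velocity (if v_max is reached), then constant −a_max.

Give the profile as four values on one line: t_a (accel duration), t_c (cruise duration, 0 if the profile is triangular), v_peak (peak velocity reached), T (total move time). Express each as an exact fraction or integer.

v_max²/a_max = 48²/12 = 192
108 < 192 → triangular
v_peak = √(108·12) = √1296 = 36
t_a = 36/12 = 3; t_c = 0
T = 2·3 = 6

t_a=3 t_c=0 v_peak=36 T=6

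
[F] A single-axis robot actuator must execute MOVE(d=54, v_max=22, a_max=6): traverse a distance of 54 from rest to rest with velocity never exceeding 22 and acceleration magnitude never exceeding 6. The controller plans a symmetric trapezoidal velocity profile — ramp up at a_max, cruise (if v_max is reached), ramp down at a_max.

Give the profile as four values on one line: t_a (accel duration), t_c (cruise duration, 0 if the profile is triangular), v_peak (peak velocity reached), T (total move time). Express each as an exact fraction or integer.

vₘ²/aₘ = 22²/6 = 242/3
54 < 242/3 ⇒ no cruise
v_peak = √(54·6) = √324 = 18
t_a = 18/6 = 3; t_c = 0
T = 2·3 = 6

t_a=3 t_c=0 v_peak=18 T=6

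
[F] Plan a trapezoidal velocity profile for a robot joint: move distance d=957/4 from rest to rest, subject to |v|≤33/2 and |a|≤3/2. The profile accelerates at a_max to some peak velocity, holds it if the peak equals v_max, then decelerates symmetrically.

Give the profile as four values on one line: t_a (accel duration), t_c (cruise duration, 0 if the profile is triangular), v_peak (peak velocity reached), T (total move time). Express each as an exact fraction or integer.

t_a=11 t_c=7/2 v_peak=33/2 T=51/2

v_max²/a_max = (33/2)²/(3/2) = 363/2
957/4 ≥ 363/2 so v_max reached
t_a = (33/2)/(3/2) = 11; v_peak = 33/2
d_cruise = 957/4 − 363/2 = 231/4; t_c = (231/4)/(33/2) = 7/2
T = 2·11 + 7/2 = 51/2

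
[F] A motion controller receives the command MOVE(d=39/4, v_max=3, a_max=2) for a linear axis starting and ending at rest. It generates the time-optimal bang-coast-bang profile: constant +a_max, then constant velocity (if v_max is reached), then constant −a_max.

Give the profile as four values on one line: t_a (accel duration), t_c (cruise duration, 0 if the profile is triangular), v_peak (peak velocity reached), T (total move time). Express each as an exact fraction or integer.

v_max²/a_max = 3²/2 = 9/2
39/4 ≥ 9/2 so v_max reached
t_a = 3/2; v_peak = 3
d_cruise = 39/4 − 9/2 = 21/4; t_c = (21/4)/3 = 7/4
T = 2·3/2 + 7/4 = 19/4

t_a=3/2 t_c=7/4 v_peak=3 T=19/4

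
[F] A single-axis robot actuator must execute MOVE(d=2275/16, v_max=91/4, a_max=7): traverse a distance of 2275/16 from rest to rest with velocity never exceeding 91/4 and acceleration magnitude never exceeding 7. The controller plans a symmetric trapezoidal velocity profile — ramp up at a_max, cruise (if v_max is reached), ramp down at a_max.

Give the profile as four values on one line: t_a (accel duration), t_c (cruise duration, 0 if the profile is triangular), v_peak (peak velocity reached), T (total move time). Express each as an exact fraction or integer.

t_a=13/4 t_c=3 v_peak=91/4 T=19/2

v_max²/a_max = (91/4)²/7 = 1183/16
2275/16 ≥ 1183/16 → trapezoidal
t_a = (91/4)/7 = 13/4; v_peak = 91/4
d_cruise = 2275/16 − 1183/16 = 273/4; t_c = (273/4)/(91/4) = 3
T = 2·13/4 + 3 = 19/2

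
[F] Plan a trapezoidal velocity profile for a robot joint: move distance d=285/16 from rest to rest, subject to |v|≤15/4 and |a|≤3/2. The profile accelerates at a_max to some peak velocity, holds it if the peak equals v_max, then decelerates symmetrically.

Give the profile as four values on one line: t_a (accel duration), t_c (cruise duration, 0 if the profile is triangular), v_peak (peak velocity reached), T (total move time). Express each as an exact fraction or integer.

v_max²/a_max = (15/4)²/(3/2) = 75/8
285/16 ≥ 75/8 → trapezoidal
t_a = (15/4)/(3/2) = 5/2; v_peak = 15/4
d_cruise = 285/16 − 75/8 = 135/16; t_c = (135/16)/(15/4) = 9/4
T = 2·5/2 + 9/4 = 29/4

t_a=5/2 t_c=9/4 v_peak=15/4 T=29/4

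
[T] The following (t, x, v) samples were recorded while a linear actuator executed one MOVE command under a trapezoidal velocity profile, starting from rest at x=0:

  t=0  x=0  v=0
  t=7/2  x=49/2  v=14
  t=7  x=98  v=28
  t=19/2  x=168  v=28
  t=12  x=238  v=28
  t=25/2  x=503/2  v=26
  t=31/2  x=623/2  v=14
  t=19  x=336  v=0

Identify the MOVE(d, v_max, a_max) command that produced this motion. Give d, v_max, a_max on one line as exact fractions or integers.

d=336 v_max=28 a_max=4

final state: t=19, x=336, v=0 → d = 336
a_max = (14−0)/(7/2−0) = 4
max v = 28 over t∈[7,12] → v_max = 28
check: 28·(7+5) = 336 ✓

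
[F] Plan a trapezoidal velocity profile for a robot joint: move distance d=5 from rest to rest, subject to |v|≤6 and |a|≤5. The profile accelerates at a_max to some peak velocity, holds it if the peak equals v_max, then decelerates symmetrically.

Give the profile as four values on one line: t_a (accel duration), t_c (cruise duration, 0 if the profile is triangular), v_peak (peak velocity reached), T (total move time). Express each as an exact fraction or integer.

t_a=1 t_c=0 v_peak=5 T=2

(v_max)²/a_max = 6²/5 = 36/5
5 < 36/5 so t_c = 0
v_peak = √(5·5) = √25 = 5
t_a = 5/5 = 1; t_c = 0
T = 2·1 = 2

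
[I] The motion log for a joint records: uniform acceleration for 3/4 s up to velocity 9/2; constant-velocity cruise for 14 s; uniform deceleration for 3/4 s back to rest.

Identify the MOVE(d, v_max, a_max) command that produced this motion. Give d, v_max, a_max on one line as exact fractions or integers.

a_max = (9/2)/(3/4) = 6
d_a = ½·9/2·3/4 = 27/16; d_c = 9/2·14 = 63
d = 2·27/16 + 63 = 531/8
t_c = 14 > 0 → v_max = v_peak = 9/2

d=531/8 v_max=9/2 a_max=6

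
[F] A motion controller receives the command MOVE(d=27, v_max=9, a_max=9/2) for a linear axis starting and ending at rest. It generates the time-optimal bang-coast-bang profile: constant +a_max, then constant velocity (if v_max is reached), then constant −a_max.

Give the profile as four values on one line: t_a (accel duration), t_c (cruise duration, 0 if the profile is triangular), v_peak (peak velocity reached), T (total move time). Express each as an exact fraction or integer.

(v_max)²/a_max = 9²/(9/2) = 18
27 ≥ 18 ⇒ cruise phase
t_a = 9/(9/2) = 2; v_peak = 9
d_cruise = 27 − 18 = 9; t_c = 9/9 = 1
T = 2·2 + 1 = 5

t_a=2 t_c=1 v_peak=9 T=5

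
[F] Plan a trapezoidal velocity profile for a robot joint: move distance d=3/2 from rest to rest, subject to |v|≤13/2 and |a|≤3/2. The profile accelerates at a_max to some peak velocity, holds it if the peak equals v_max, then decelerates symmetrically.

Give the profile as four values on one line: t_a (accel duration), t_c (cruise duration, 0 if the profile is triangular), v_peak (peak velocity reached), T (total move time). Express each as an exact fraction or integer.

t_a=1 t_c=0 v_peak=3/2 T=2

(v_max)²/a_max = (13/2)²/(3/2) = 169/6
3/2 < 169/6 → triangular
v_peak = √(3/2·3/2) = √(9/4) = 3/2
t_a = (3/2)/(3/2) = 1; t_c = 0
T = 2·1 = 2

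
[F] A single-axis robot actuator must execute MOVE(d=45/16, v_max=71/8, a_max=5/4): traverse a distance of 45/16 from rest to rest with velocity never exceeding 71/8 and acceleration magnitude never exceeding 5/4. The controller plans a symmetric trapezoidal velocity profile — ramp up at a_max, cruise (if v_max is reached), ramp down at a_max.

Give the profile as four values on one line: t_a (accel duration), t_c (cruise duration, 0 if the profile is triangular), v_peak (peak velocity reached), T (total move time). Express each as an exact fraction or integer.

t_a=3/2 t_c=0 v_peak=15/8 T=3

vₘ²/aₘ = (71/8)²/(5/4) = 5041/80
45/16 < 5041/80 so t_c = 0
v_peak = √(45/16·5/4) = √(225/64) = 15/8
t_a = (15/8)/(5/4) = 3/2; t_c = 0
T = 2·3/2 = 3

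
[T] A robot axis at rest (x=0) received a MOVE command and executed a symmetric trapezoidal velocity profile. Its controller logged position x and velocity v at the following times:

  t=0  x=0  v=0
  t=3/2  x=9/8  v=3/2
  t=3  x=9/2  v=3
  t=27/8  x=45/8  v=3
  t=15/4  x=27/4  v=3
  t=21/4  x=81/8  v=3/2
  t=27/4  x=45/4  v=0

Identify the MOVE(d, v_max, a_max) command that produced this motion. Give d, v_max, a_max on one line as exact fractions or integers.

d=45/4 v_max=3 a_max=1

final state: t=27/4, x=45/4, v=0 → d = 45/4
a_max = (3/2−0)/(3/2−0) = 1
max v = 3 over t∈[3,15/4] → v_max = 3
check: 3·(3+3/4) = 45/4 ✓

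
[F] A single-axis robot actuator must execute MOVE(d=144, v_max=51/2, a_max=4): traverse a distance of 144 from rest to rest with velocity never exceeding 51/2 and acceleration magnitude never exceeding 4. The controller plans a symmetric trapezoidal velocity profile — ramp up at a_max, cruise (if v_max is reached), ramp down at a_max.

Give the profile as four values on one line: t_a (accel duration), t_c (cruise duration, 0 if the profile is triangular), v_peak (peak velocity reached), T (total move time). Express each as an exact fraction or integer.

t_a=6 t_c=0 v_peak=24 T=12

vₘ²/aₘ = (51/2)²/4 = 2601/16
144 < 2601/16 → triangular
v_peak = √(144·4) = √576 = 24
t_a = 24/4 = 6; t_c = 0
T = 2·6 = 12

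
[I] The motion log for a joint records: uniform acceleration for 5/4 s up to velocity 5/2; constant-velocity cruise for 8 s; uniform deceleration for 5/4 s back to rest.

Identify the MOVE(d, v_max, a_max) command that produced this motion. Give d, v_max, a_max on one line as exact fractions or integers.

d=185/8 v_max=5/2 a_max=2

a_max = (5/2)/(5/4) = 2
d_a = ½·5/2·5/4 = 25/16; d_c = 5/2·8 = 20
d = 2·25/16 + 20 = 185/8
t_c = 8 > 0 ⇒ limit active, v_max = 5/2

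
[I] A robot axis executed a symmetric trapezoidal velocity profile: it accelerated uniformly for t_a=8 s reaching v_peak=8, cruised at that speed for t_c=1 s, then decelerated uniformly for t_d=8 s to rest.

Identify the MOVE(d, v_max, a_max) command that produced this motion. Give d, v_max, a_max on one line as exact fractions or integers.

d=72 v_max=8 a_max=1

a_max = 8/8 = 1
d_a = ½·8·8 = 32; d_c = 8·1 = 8
d = 2·32 + 8 = 72
t_c = 1 > 0 → v_max = v_peak = 8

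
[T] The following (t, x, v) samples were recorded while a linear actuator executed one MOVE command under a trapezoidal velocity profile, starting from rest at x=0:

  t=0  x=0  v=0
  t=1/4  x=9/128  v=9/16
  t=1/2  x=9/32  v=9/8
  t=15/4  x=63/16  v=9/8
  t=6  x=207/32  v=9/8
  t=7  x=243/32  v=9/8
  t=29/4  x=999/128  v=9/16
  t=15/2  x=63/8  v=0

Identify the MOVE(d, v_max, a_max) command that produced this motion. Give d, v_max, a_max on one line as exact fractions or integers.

d=63/8 v_max=9/8 a_max=9/4

final state: t=15/2, x=63/8, v=0 → d = 63/8
a_max = (9/16−0)/(1/4−0) = 9/4
max v = 9/8 over t∈[1/2,7] → v_max = 9/8
check: 9/8·(1/2+13/2) = 63/8 ✓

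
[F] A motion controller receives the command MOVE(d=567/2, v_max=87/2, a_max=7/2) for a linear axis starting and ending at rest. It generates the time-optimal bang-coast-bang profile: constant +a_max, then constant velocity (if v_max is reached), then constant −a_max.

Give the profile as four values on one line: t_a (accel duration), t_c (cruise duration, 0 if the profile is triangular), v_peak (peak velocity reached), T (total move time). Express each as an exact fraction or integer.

vₘ²/aₘ = (87/2)²/(7/2) = 7569/14
567/2 < 7569/14 → triangular
v_peak = √(567/2·7/2) = √(3969/4) = 63/2
t_a = (63/2)/(7/2) = 9; t_c = 0
T = 2·9 = 18

t_a=9 t_c=0 v_peak=63/2 T=18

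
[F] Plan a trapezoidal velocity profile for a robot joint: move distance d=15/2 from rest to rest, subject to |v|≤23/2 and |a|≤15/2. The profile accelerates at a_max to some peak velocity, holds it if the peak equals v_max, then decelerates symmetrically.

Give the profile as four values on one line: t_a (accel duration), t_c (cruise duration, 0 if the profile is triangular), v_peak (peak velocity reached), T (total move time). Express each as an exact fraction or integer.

t_a=1 t_c=0 v_peak=15/2 T=2

(v_max)²/a_max = (23/2)²/(15/2) = 529/30
15/2 < 529/30 so t_c = 0
v_peak = √(15/2·15/2) = √(225/4) = 15/2
t_a = (15/2)/(15/2) = 1; t_c = 0
T = 2·1 = 2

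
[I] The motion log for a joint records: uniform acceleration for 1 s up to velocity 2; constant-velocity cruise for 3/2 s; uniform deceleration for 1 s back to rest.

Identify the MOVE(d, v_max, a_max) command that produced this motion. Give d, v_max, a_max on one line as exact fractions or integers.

a_max = 2/1 = 2
d_a = ½·2·1 = 1; d_c = 2·3/2 = 3
d = 2·1 + 3 = 5
t_c = 3/2 > 0 so v_max = 2

d=5 v_max=2 a_max=2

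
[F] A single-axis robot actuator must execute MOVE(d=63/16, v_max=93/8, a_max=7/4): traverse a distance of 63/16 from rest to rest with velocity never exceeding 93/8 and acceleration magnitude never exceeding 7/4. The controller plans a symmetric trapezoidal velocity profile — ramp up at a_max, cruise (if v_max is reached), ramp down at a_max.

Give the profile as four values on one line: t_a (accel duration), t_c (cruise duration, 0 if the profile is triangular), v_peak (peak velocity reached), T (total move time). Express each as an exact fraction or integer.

v_max²/a_max = (93/8)²/(7/4) = 8649/112
63/16 < 8649/112 → triangular
v_peak = √(63/16·7/4) = √(441/64) = 21/8
t_a = (21/8)/(7/4) = 3/2; t_c = 0
T = 2·3/2 = 3

t_a=3/2 t_c=0 v_peak=21/8 T=3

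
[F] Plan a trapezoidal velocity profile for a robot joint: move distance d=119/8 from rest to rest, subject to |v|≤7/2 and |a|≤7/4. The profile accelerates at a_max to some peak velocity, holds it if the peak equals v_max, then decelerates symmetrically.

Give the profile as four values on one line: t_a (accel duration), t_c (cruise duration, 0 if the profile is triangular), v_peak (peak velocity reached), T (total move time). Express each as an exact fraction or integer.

t_a=2 t_c=9/4 v_peak=7/2 T=25/4

v_max²/a_max = (7/2)²/(7/4) = 7
119/8 ≥ 7 so v_max reached
t_a = (7/2)/(7/4) = 2; v_peak = 7/2
d_cruise = 119/8 − 7 = 63/8; t_c = (63/8)/(7/2) = 9/4
T = 2·2 + 9/4 = 25/4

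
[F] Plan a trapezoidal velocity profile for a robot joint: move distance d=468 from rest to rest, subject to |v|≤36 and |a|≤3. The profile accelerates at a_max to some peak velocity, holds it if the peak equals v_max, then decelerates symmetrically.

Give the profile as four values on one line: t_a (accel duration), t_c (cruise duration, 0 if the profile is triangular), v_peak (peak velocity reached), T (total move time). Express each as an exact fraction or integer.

(v_max)²/a_max = 36²/3 = 432
468 ≥ 432 so v_max reached
t_a = 36/3 = 12; v_peak = 36
d_cruise = 468 − 432 = 36; t_c = 36/36 = 1
T = 2·12 + 1 = 25

t_a=12 t_c=1 v_peak=36 T=25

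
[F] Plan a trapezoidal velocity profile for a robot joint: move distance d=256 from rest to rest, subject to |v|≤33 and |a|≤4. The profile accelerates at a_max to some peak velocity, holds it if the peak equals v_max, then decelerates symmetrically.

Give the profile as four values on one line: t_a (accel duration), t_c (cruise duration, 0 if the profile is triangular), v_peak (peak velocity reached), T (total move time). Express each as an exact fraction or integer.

v_max²/a_max = 33²/4 = 1089/4
256 < 1089/4 → triangular
v_peak = √(256·4) = √1024 = 32
t_a = 32/4 = 8; t_c = 0
T = 2·8 = 16

t_a=8 t_c=0 v_peak=32 T=16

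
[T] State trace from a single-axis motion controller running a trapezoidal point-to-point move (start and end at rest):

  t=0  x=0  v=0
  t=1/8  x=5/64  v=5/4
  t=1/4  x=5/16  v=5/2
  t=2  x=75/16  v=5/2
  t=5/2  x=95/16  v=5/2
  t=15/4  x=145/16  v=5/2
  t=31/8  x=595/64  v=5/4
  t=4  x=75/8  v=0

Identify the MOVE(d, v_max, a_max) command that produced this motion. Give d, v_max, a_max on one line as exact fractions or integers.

final state: t=4, x=75/8, v=0 → d = 75/8
a_max = (5/4−0)/(1/8−0) = 10
max v = 5/2 over t∈[1/4,15/4] → v_max = 5/2
check: 5/2·(1/4+7/2) = 75/8 ✓

d=75/8 v_max=5/2 a_max=10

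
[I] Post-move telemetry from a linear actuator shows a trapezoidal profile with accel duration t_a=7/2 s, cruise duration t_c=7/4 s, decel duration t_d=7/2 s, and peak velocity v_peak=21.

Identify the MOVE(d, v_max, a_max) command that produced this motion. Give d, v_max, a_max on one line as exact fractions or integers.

d=441/4 v_max=21 a_max=6

a_max = 21/(7/2) = 6
d_a = ½·21·7/2 = 147/4; d_c = 21·7/4 = 147/4
d = 2·147/4 + 147/4 = 441/4
t_c = 7/4 > 0 ⇒ limit active, v_max = 21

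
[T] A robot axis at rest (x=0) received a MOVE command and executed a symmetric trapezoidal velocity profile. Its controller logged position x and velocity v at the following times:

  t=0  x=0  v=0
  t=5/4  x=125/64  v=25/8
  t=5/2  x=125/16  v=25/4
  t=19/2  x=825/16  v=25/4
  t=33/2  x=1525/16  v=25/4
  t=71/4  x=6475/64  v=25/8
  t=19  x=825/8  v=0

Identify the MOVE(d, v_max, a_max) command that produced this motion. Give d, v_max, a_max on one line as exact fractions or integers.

final state: t=19, x=825/8, v=0 → d = 825/8
a_max = (25/8−0)/(5/4−0) = 5/2
max v = 25/4 over t∈[5/2,33/2] → v_max = 25/4
check: 25/4·(5/2+14) = 825/8 ✓

d=825/8 v_max=25/4 a_max=5/2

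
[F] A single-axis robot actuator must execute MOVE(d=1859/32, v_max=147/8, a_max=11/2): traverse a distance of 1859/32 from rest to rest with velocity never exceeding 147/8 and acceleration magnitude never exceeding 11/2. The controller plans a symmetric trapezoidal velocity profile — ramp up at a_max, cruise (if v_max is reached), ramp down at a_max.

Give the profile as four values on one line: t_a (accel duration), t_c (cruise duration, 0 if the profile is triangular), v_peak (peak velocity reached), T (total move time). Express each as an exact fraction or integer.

t_a=13/4 t_c=0 v_peak=143/8 T=13/2

(v_max)²/a_max = (147/8)²/(11/2) = 21609/352
1859/32 < 21609/352 → triangular
v_peak = √(1859/32·11/2) = √(20449/64) = 143/8
t_a = (143/8)/(11/2) = 13/4; t_c = 0
T = 2·13/4 = 13/2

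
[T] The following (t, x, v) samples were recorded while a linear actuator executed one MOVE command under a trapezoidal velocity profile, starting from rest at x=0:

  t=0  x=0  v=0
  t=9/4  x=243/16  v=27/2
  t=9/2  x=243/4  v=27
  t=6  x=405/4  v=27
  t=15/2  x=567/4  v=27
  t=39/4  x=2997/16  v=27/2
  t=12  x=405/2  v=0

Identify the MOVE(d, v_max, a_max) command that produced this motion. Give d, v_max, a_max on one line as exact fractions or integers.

final state: t=12, x=405/2, v=0 → d = 405/2
a_max = (27/2−0)/(9/4−0) = 6
max v = 27 over t∈[9/2,15/2] → v_max = 27
check: 27·(9/2+3) = 405/2 ✓

d=405/2 v_max=27 a_max=6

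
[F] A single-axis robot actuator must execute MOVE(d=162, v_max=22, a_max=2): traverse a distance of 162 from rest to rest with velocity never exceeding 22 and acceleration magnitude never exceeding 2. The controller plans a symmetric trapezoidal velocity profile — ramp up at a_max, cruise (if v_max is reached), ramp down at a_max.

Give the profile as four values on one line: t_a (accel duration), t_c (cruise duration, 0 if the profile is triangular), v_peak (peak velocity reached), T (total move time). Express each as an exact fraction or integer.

(v_max)²/a_max = 22²/2 = 242
162 < 242 → triangular
v_peak = √(162·2) = √324 = 18
t_a = 18/2 = 9; t_c = 0
T = 2·9 = 18

t_a=9 t_c=0 v_peak=18 T=18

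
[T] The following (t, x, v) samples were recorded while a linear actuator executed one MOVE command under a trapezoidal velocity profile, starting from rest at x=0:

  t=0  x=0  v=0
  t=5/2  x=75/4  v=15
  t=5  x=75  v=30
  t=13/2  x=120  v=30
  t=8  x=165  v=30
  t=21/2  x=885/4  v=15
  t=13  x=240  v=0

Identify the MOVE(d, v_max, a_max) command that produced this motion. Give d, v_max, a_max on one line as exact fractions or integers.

final state: t=13, x=240, v=0 → d = 240
a_max = (15−0)/(5/2−0) = 6
max v = 30 over t∈[5,8] → v_max = 30
check: 30·(5+3) = 240 ✓

d=240 v_max=30 a_max=6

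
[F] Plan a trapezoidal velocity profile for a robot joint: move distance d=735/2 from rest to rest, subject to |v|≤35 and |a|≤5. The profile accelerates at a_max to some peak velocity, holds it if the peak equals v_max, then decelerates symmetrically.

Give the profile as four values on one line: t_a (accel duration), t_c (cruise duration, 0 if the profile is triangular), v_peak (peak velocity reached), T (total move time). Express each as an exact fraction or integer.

v_max²/a_max = 35²/5 = 245
735/2 ≥ 245 so v_max reached
t_a = 35/5 = 7; v_peak = 35
d_cruise = 735/2 − 245 = 245/2; t_c = (245/2)/35 = 7/2
T = 2·7 + 7/2 = 35/2

t_a=7 t_c=7/2 v_peak=35 T=35/2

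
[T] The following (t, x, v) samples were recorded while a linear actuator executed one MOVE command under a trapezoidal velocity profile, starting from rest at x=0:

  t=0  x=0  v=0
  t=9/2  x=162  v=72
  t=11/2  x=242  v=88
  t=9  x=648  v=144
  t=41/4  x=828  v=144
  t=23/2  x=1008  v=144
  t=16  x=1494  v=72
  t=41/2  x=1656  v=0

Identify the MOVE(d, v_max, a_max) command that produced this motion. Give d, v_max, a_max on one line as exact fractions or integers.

d=1656 v_max=144 a_max=16

final state: t=41/2, x=1656, v=0 → d = 1656
a_max = (72−0)/(9/2−0) = 16
max v = 144 over t∈[9,23/2] → v_max = 144
check: 144·(9+5/2) = 1656 ✓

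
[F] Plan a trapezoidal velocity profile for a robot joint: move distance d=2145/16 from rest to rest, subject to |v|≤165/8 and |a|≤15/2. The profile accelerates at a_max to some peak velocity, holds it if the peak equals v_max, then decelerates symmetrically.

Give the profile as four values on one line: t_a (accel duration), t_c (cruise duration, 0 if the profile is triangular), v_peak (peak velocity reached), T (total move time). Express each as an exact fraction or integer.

t_a=11/4 t_c=15/4 v_peak=165/8 T=37/4

(v_max)²/a_max = (165/8)²/(15/2) = 1815/32
2145/16 ≥ 1815/32 → trapezoidal
t_a = (165/8)/(15/2) = 11/4; v_peak = 165/8
d_cruise = 2145/16 − 1815/32 = 2475/32; t_c = (2475/32)/(165/8) = 15/4
T = 2·11/4 + 15/4 = 37/4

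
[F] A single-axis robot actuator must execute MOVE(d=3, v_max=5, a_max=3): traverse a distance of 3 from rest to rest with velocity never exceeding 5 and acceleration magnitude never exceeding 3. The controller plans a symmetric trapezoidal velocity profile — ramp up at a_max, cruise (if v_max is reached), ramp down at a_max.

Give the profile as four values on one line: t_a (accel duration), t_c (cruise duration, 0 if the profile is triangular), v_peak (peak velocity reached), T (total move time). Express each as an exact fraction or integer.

(v_max)²/a_max = 5²/3 = 25/3
3 < 25/3 → triangular
v_peak = √(3·3) = √9 = 3
t_a = 3/3 = 1; t_c = 0
T = 2·1 = 2

t_a=1 t_c=0 v_peak=3 T=2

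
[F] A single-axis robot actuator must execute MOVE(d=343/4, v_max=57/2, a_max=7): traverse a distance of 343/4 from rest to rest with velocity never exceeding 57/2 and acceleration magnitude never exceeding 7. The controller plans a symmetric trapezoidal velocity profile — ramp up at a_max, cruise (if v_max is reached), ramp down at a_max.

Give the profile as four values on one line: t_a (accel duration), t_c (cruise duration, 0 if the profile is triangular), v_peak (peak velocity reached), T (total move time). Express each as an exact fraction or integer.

t_a=7/2 t_c=0 v_peak=49/2 T=7

v_max²/a_max = (57/2)²/7 = 3249/28
343/4 < 3249/28 → triangular
v_peak = √(343/4·7) = √(2401/4) = 49/2
t_a = (49/2)/7 = 7/2; t_c = 0
T = 2·7/2 = 7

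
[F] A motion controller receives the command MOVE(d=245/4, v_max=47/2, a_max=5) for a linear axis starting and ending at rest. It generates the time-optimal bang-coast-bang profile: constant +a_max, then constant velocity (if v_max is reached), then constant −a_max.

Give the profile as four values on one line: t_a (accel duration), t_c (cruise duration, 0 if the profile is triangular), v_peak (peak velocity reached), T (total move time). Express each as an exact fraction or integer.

t_a=7/2 t_c=0 v_peak=35/2 T=7

v_max²/a_max = (47/2)²/5 = 2209/20
245/4 < 2209/20 so t_c = 0
v_peak = √(245/4·5) = √(1225/4) = 35/2
t_a = (35/2)/5 = 7/2; t_c = 0
T = 2·7/2 = 7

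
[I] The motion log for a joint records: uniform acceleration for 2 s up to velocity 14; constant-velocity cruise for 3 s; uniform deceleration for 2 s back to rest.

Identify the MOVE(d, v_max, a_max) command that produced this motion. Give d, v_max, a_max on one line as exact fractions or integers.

d=70 v_max=14 a_max=7

a_max = 14/2 = 7
d_a = ½·14·2 = 14; d_c = 14·3 = 42
d = 2·14 + 42 = 70
t_c = 3 > 0 so v_max = 14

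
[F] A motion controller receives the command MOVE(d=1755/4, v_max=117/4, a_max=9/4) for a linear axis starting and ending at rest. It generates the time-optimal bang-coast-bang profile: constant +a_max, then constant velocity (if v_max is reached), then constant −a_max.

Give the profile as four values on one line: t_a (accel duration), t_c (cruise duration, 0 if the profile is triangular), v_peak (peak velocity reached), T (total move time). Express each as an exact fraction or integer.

t_a=13 t_c=2 v_peak=117/4 T=28

vₘ²/aₘ = (117/4)²/(9/4) = 1521/4
1755/4 ≥ 1521/4 so v_max reached
t_a = (117/4)/(9/4) = 13; v_peak = 117/4
d_cruise = 1755/4 − 1521/4 = 117/2; t_c = (117/2)/(117/4) = 2
T = 2·13 + 2 = 28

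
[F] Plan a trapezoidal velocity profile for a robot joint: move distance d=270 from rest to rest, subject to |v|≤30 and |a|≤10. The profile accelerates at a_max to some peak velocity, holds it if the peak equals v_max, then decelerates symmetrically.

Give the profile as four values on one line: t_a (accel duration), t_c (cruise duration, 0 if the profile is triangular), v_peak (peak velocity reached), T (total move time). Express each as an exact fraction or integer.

t_a=3 t_c=6 v_peak=30 T=12

v_max²/a_max = 30²/10 = 90
270 ≥ 90 ⇒ cruise phase
t_a = 30/10 = 3; v_peak = 30
d_cruise = 270 − 90 = 180; t_c = 180/30 = 6
T = 2·3 + 6 = 12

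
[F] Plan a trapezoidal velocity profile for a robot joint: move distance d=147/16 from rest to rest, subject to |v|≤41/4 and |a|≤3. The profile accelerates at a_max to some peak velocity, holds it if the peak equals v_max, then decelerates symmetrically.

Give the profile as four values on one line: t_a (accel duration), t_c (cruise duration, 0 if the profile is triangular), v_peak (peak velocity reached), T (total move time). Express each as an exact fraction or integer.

(v_max)²/a_max = (41/4)²/3 = 1681/48
147/16 < 1681/48 so t_c = 0
v_peak = √(147/16·3) = √(441/16) = 21/4
t_a = (21/4)/3 = 7/4; t_c = 0
T = 2·7/4 = 7/2

t_a=7/4 t_c=0 v_peak=21/4 T=7/2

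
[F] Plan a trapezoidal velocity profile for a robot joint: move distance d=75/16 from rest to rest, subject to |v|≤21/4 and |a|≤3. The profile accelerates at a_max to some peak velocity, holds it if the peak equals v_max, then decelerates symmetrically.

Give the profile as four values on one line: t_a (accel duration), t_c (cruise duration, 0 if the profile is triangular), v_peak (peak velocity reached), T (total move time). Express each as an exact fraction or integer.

t_a=5/4 t_c=0 v_peak=15/4 T=5/2

v_max²/a_max = (21/4)²/3 = 147/16
75/16 < 147/16 ⇒ no cruise
v_peak = √(75/16·3) = √(225/16) = 15/4
t_a = (15/4)/3 = 5/4; t_c = 0
T = 2·5/4 = 5/2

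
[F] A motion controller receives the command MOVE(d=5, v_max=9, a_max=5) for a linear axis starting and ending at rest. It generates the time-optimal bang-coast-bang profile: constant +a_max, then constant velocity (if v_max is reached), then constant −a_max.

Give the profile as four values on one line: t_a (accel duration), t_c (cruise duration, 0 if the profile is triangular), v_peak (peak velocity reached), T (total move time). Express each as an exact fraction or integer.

t_a=1 t_c=0 v_peak=5 T=2

(v_max)²/a_max = 9²/5 = 81/5
5 < 81/5 → triangular
v_peak = √(5·5) = √25 = 5
t_a = 5/5 = 1; t_c = 0
T = 2·1 = 2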